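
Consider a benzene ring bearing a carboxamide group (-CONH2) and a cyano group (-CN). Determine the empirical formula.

Atom tally by fragment:
  benzene ring core → C:6 H:6
  (− 2 ring H displaced by substituents)
  + CONH2 → C:1 H:2 O:1 N:1
  + CN → C:1 N:1
Element totals:
  C: 8
  H: 6
  N: 2
  O: 1
Molecular formula: C8H6N2O.
gcd of subscripts (8, 6, 2, 1) = 1, so the empirical formula equals the molecular formula.

C8H6N2O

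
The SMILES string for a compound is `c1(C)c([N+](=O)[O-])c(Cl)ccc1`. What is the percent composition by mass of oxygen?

Atom tally by fragment:
  benzene ring core → C:6 H:6
  (− 3 ring H displaced by substituents)
  + CH3 → C:1 H:3
  + NO2 → N:1 O:2
  + Cl → Cl:1
Element totals:
  C: 7
  H: 6
  Cl: 1
  N: 1
  O: 2
Molecular formula: C7H6ClNO2.
Molar mass = 171.580 g/mol.
Mass from O: 2 × 15.999 = 31.998 g/mol.
%O = 31.998 / 171.580 × 100 = 18.65%.

18.65%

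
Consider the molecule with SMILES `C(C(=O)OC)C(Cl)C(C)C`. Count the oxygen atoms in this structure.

Atom tally by fragment:
  CH3OOCCH2 → C:3 H:5 O:2
  CH(Cl) → C:1 H:1 Cl:1
  CH(CH3) → C:2 H:4
  CH3 → C:1 H:3
Element totals:
  C: 7
  H: 13
  Cl: 1
  O: 2

2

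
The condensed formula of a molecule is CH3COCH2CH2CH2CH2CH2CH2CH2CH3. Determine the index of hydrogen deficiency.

Atom tally by fragment:
  CH3COCH2 → C:3 H:5 O:1
  CH2 → C:1 H:2
  CH2 → C:1 H:2
  CH2 → C:1 H:2
  CH2 → C:1 H:2
  CH2 → C:1 H:2
  CH2 → C:1 H:2
  CH3 → C:1 H:3
Element totals:
  C: 10
  H: 20
  O: 1
Molecular formula: C10H20O.
DoU = (2C + 2 + N − H − X) / 2 = (2·10 + 2 + 0 − 20 − 0) / 2 = 1.

1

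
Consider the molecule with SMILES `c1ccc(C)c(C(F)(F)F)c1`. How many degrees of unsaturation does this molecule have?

4

Atom tally by fragment:
  benzene ring core → C:6 H:6
  (− 2 ring H displaced by substituents)
  + CH3 → C:1 H:3
  + CF3 → C:1 F:3
Element totals:
  C: 8
  H: 7
  F: 3
Molecular formula: C8H7F3.
DoU = (2C + 2 + N − H − X) / 2 = (2·8 + 2 + 0 − 7 − 3) / 2 = 4.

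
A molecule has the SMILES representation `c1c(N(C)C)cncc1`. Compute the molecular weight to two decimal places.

Atom tally by fragment:
  pyridine ring core → C:5 H:5 N:1
  (− 1 ring H displaced by substituents)
  + N(CH3)2 → N:1 C:2 H:6
Element totals:
  C: 7
  H: 10
  N: 2
Molecular formula: C7H10N2.
  M = 7(12.011) + 10(1.008) + 2(14.007)
    = 84.077 + 10.080 + 28.014 = 122.171

122.17 g/mol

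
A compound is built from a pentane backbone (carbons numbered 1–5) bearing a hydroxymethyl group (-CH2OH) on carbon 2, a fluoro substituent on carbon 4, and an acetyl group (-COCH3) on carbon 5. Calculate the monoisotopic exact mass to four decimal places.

162.1056

Atom tally by fragment:
  CH3 → C:1 H:3
  CH(CH2OH) → C:2 H:4 O:1
  CH2 → C:1 H:2
  CH(F) → C:1 H:1 F:1
  CH2COCH3 → C:3 H:5 O:1
Element totals:
  C: 8
  H: 15
  F: 1
  O: 2
Molecular formula: C8H15FO2.
  M = 8(12.0) + 15(1.007825) + 18.998403 + 2(15.994915)
    = 96.000000 + 15.117375 + 18.998403 + 31.989830 = 162.105608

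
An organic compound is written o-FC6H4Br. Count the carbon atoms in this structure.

Element totals:
  C: 6
  H: 4
  Br: 1
  F: 1

6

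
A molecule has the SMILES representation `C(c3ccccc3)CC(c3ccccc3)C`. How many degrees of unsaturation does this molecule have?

8

Atom tally by fragment:
  C6H5CH2 → C:7 H:7
  CH2 → C:1 H:2
  CH(C6H5) → C:7 H:6
  CH3 → C:1 H:3
Element totals:
  C: 16
  H: 18
Molecular formula: C16H18.
DoU = (2C + 2 + N − H − X) / 2 = (2·16 + 2 + 0 − 18 − 0) / 2 = 8.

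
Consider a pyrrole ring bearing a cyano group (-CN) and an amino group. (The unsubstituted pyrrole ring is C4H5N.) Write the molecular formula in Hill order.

Atom tally by fragment:
  pyrrole ring core → C:4 H:5 N:1
  (− 2 ring H displaced by substituents)
  + CN → C:1 N:1
  + NH2 → N:1 H:2
Element totals:
  C: 5
  H: 5
  N: 3

C5H5N3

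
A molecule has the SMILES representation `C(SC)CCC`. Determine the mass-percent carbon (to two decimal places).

57.63%

Atom tally by fragment:
  CH3SCH2 → C:2 H:5 S:1
  CH2 → C:1 H:2
  CH2 → C:1 H:2
  CH3 → C:1 H:3
Element totals:
  C: 5
  H: 12
  S: 1
Molecular formula: C5H12S.
Molar mass = 104.211 g/mol.
Mass from C: 5 × 12.011 = 60.055 g/mol.
%C = 60.055 / 104.211 × 100 = 57.63%.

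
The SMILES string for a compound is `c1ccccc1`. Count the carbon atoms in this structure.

6

Atom tally by fragment:
  benzene ring core → C:6 H:6
Element totals:
  C: 6
  H: 6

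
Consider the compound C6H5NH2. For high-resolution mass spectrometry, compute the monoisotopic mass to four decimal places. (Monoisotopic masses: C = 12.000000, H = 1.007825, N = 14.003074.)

93.0578

Element totals:
  C: 6
  H: 7
  N: 1
Molecular formula: C6H7N.
  M = 6(12.0) + 7(1.007825) + 14.003074
    = 72.000000 + 7.054775 + 14.003074 = 93.057849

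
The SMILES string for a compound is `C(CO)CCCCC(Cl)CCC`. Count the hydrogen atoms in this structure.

21

Atom tally by fragment:
  HOCH2CH2 → C:2 H:5 O:1
  CH2 → C:1 H:2
  CH2 → C:1 H:2
  CH2 → C:1 H:2
  CH2 → C:1 H:2
  CH(Cl) → C:1 H:1 Cl:1
  CH2 → C:1 H:2
  CH2 → C:1 H:2
  CH3 → C:1 H:3
Element totals:
  C: 10
  H: 21
  Cl: 1
  O: 1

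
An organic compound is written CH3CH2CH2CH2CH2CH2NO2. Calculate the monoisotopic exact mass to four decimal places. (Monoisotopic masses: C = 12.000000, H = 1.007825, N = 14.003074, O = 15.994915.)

Atom tally by fragment:
  CH3 → C:1 H:3
  CH2 → C:1 H:2
  CH2 → C:1 H:2
  CH2 → C:1 H:2
  CH2 → C:1 H:2
  CH2NO2 → C:1 H:2 N:1 O:2
Element totals:
  C: 6
  H: 13
  N: 1
  O: 2
Molecular formula: C6H13NO2.
  M = 6(12.0) + 13(1.007825) + 14.003074 + 2(15.994915)
    = 72.000000 + 13.101725 + 14.003074 + 31.989830 = 131.094629

131.0946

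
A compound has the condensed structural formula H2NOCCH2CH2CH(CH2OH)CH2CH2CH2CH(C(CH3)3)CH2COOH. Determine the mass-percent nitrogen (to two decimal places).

4.87%

Element totals:
  C: 15
  H: 29
  N: 1
  O: 4
Molecular formula: C15H29NO4.
Molar mass = 287.400 g/mol.
Mass from N: 1 × 14.007 = 14.007 g/mol.
%N = 14.007 / 287.400 × 100 = 4.87%.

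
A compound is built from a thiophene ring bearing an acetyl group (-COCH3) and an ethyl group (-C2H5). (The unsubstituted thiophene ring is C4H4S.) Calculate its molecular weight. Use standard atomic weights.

154.23 g/mol

Atom tally by fragment:
  thiophene ring core → C:4 H:4 S:1
  (− 2 ring H displaced by substituents)
  + COCH3 → C:2 H:3 O:1
  + C2H5 → C:2 H:5
Element totals:
  C: 8
  H: 10
  O: 1
  S: 1
Molecular formula: C8H10OS.
  M = 8(12.011) + 10(1.008) + 15.999 + 32.06
    = 96.088 + 10.080 + 15.999 + 32.060 = 154.227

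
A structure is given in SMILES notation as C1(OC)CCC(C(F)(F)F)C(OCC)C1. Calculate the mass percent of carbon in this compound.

53.09%

Atom tally by fragment:
  cyclohexane ring core → C:6 H:12
  (− 3 ring H displaced by substituents)
  + OCH3 → C:1 H:3 O:1
  + CF3 → C:1 F:3
  + OC2H5 → C:2 H:5 O:1
Element totals:
  C: 10
  H: 17
  F: 3
  O: 2
Molecular formula: C10H17F3O2.
Molar mass = 226.238 g/mol.
Mass from C: 10 × 12.011 = 120.110 g/mol.
%C = 120.110 / 226.238 × 100 = 53.09%.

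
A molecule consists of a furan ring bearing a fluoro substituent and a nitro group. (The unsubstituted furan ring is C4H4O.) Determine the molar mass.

Atom tally by fragment:
  furan ring core → C:4 H:4 O:1
  (− 2 ring H displaced by substituents)
  + F → F:1
  + NO2 → N:1 O:2
Element totals:
  C: 4
  H: 2
  F: 1
  N: 1
  O: 3
Molecular formula: C4H2FNO3.
  M = 4(12.011) + 2(1.008) + 18.998 + 14.007 + 3(15.999)
    = 48.044 + 2.016 + 18.998 + 14.007 + 47.997 = 131.062

131.06 g/mol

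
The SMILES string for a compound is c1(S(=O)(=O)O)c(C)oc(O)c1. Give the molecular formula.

C5H6O5S

Atom tally by fragment:
  furan ring core → C:4 H:4 O:1
  (− 3 ring H displaced by substituents)
  + SO3H → S:1 O:3 H:1
  + CH3 → C:1 H:3
  + OH → O:1 H:1
Element totals:
  C: 5
  H: 6
  O: 5
  S: 1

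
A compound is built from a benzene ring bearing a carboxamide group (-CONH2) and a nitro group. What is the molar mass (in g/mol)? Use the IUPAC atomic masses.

Atom tally by fragment:
  benzene ring core → C:6 H:6
  (− 2 ring H displaced by substituents)
  + CONH2 → C:1 H:2 O:1 N:1
  + NO2 → N:1 O:2
Element totals:
  C: 7
  H: 6
  N: 2
  O: 3
Molecular formula: C7H6N2O3.
  M = 7(12.011) + 6(1.008) + 2(14.007) + 3(15.999)
    = 84.077 + 6.048 + 28.014 + 47.997 = 166.136

166.14 g/mol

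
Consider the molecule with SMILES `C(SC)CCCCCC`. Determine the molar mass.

146.29 g/mol

Atom tally by fragment:
  CH3SCH2 → C:2 H:5 S:1
  CH2 → C:1 H:2
  CH2 → C:1 H:2
  CH2 → C:1 H:2
  CH2 → C:1 H:2
  CH2 → C:1 H:2
  CH3 → C:1 H:3
Element totals:
  C: 8
  H: 18
  S: 1
Molecular formula: C8H18S.
  M = 8(12.011) + 18(1.008) + 32.06
    = 96.088 + 18.144 + 32.060 = 146.292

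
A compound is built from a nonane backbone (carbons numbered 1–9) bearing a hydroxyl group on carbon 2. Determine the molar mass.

Atom tally by fragment:
  CH3 → C:1 H:3
  CH(OH) → C:1 H:2 O:1
  CH2 → C:1 H:2
  CH2 → C:1 H:2
  CH2 → C:1 H:2
  CH2 → C:1 H:2
  CH2 → C:1 H:2
  CH2 → C:1 H:2
  CH3 → C:1 H:3
Element totals:
  C: 9
  H: 20
  O: 1
Molecular formula: C9H20O.
  M = 9(12.011) + 20(1.008) + 15.999
    = 108.099 + 20.160 + 15.999 = 144.258

144.26 g/mol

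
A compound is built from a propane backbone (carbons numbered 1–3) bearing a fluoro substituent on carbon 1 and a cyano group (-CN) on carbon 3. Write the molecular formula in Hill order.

Atom tally by fragment:
  FCH2 → C:1 H:2 F:1
  CH2 → C:1 H:2
  CH2CN → C:2 H:2 N:1
Element totals:
  C: 4
  H: 6
  F: 1
  N: 1

C4H6FN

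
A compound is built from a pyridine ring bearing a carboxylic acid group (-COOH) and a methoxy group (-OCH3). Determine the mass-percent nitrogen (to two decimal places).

Atom tally by fragment:
  pyridine ring core → C:5 H:5 N:1
  (− 2 ring H displaced by substituents)
  + COOH → C:1 H:1 O:2
  + OCH3 → C:1 H:3 O:1
Element totals:
  C: 7
  H: 7
  N: 1
  O: 3
Molecular formula: C7H7NO3.
Molar mass = 153.137 g/mol.
Mass from N: 1 × 14.007 = 14.007 g/mol.
%N = 14.007 / 153.137 × 100 = 9.15%.

9.15%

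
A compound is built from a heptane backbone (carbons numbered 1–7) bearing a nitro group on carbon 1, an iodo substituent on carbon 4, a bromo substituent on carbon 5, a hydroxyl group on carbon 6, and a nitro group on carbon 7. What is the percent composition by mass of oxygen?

19.46%

Atom tally by fragment:
  O2NCH2 → C:1 H:2 N:1 O:2
  CH2 → C:1 H:2
  CH2 → C:1 H:2
  CH(I) → C:1 H:1 I:1
  CH(Br) → C:1 H:1 Br:1
  CH(OH) → C:1 H:2 O:1
  CH2NO2 → C:1 H:2 N:1 O:2
Element totals:
  C: 7
  H: 12
  Br: 1
  I: 1
  N: 2
  O: 5
Molecular formula: C7H12BrIN2O5.
Molar mass = 410.990 g/mol.
Mass from O: 5 × 15.999 = 79.995 g/mol.
%O = 79.995 / 410.990 × 100 = 19.46%.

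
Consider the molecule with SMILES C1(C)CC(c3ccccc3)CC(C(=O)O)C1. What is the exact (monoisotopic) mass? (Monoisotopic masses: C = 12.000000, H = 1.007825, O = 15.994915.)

218.1307

Atom tally by fragment:
  cyclohexane ring core → C:6 H:12
  (− 3 ring H displaced by substituents)
  + CH3 → C:1 H:3
  + C6H5 → C:6 H:5
  + COOH → C:1 H:1 O:2
Element totals:
  C: 14
  H: 18
  O: 2
Molecular formula: C14H18O2.
  M = 14(12.0) + 18(1.007825) + 2(15.994915)
    = 168.000000 + 18.140850 + 31.989830 = 218.130680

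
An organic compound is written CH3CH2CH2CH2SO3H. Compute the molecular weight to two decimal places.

138.18 g/mol

Atom tally by fragment:
  CH3 → C:1 H:3
  CH2 → C:1 H:2
  CH2 → C:1 H:2
  CH2SO3H → C:1 H:3 S:1 O:3
Element totals:
  C: 4
  H: 10
  O: 3
  S: 1
Molecular formula: C4H10O3S.
  M = 4(12.011) + 10(1.008) + 3(15.999) + 32.06
    = 48.044 + 10.080 + 47.997 + 32.060 = 138.181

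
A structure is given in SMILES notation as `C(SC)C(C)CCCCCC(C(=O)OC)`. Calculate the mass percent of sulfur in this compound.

13.80%

Atom tally by fragment:
  CH3SCH2 → C:2 H:5 S:1
  CH(CH3) → C:2 H:4
  CH2 → C:1 H:2
  CH2 → C:1 H:2
  CH2 → C:1 H:2
  CH2 → C:1 H:2
  CH2 → C:1 H:2
  CH2COOCH3 → C:3 H:5 O:2
Element totals:
  C: 12
  H: 24
  O: 2
  S: 1
Molecular formula: C12H24O2S.
Molar mass = 232.382 g/mol.
Mass from S: 1 × 32.06 = 32.060 g/mol.
%S = 32.060 / 232.382 × 100 = 13.80%.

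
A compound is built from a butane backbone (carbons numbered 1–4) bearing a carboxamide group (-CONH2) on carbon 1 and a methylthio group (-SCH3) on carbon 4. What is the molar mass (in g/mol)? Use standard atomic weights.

147.24 g/mol

Atom tally by fragment:
  H2NOCCH2 → C:2 H:4 O:1 N:1
  CH2 → C:1 H:2
  CH2 → C:1 H:2
  CH2SCH3 → C:2 H:5 S:1
Element totals:
  C: 6
  H: 13
  N: 1
  O: 1
  S: 1
Molecular formula: C6H13NOS.
  M = 6(12.011) + 13(1.008) + 14.007 + 15.999 + 32.06
    = 72.066 + 13.104 + 14.007 + 15.999 + 32.060 = 147.236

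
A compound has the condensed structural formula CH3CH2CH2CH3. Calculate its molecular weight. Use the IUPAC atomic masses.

58.12 g/mol

Element totals:
  C: 4
  H: 10
Molecular formula: C4H10.
  M = 4(12.011) + 10(1.008)
    = 48.044 + 10.080 = 58.124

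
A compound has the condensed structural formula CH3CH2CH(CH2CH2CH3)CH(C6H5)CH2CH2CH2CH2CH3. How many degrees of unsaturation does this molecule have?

4

Element totals:
  C: 18
  H: 30
Molecular formula: C18H30.
DoU = (2C + 2 + N − H − X) / 2 = (2·18 + 2 + 0 − 30 − 0) / 2 = 4.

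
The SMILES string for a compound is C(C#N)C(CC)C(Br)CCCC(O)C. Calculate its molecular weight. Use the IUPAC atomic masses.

Atom tally by fragment:
  NCCH2 → C:2 H:2 N:1
  CH(C2H5) → C:3 H:6
  CH(Br) → C:1 H:1 Br:1
  CH2 → C:1 H:2
  CH2 → C:1 H:2
  CH2 → C:1 H:2
  CH(OH) → C:1 H:2 O:1
  CH3 → C:1 H:3
Element totals:
  C: 11
  H: 20
  Br: 1
  N: 1
  O: 1
Molecular formula: C11H20BrNO.
  M = 11(12.011) + 20(1.008) + 79.904 + 14.007 + 15.999
    = 132.121 + 20.160 + 79.904 + 14.007 + 15.999 = 262.191

262.19 g/mol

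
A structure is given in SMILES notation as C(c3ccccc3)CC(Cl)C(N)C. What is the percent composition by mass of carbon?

66.83%

Atom tally by fragment:
  C6H5CH2 → C:7 H:7
  CH2 → C:1 H:2
  CH(Cl) → C:1 H:1 Cl:1
  CH(NH2) → C:1 H:3 N:1
  CH3 → C:1 H:3
Element totals:
  C: 11
  H: 16
  Cl: 1
  N: 1
Molecular formula: C11H16ClN.
Molar mass = 197.706 g/mol.
Mass from C: 11 × 12.011 = 132.121 g/mol.
%C = 132.121 / 197.706 × 100 = 66.83%.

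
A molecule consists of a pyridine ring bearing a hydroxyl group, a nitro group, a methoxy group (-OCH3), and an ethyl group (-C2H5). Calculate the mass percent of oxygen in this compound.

Atom tally by fragment:
  pyridine ring core → C:5 H:5 N:1
  (− 4 ring H displaced by substituents)
  + OH → O:1 H:1
  + NO2 → N:1 O:2
  + OCH3 → C:1 H:3 O:1
  + C2H5 → C:2 H:5
Element totals:
  C: 8
  H: 10
  N: 2
  O: 4
Molecular formula: C8H10N2O4.
Molar mass = 198.178 g/mol.
Mass from O: 4 × 15.999 = 63.996 g/mol.
%O = 63.996 / 198.178 × 100 = 32.29%.

32.29%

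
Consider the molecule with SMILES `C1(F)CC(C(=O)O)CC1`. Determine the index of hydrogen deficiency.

Atom tally by fragment:
  cyclopentane ring core → C:5 H:10
  (− 2 ring H displaced by substituents)
  + F → F:1
  + COOH → C:1 H:1 O:2
Element totals:
  C: 6
  H: 9
  F: 1
  O: 2
Molecular formula: C6H9FO2.
DoU = (2C + 2 + N − H − X) / 2 = (2·6 + 2 + 0 − 9 − 1) / 2 = 2.

2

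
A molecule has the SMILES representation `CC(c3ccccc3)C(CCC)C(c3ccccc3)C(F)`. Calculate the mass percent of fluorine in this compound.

Atom tally by fragment:
  CH3 → C:1 H:3
  CH(C6H5) → C:7 H:6
  CH(CH2CH2CH3) → C:4 H:8
  CH(C6H5) → C:7 H:6
  CH2F → C:1 H:2 F:1
Element totals:
  C: 20
  H: 25
  F: 1
Molecular formula: C20H25F.
Molar mass = 284.418 g/mol.
Mass from F: 1 × 18.998 = 18.998 g/mol.
%F = 18.998 / 284.418 × 100 = 6.68%.

6.68%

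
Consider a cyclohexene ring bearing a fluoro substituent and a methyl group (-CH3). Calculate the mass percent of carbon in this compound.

73.65%

Atom tally by fragment:
  cyclohexene ring core → C:6 H:10
  (− 2 ring H displaced by substituents)
  + F → F:1
  + CH3 → C:1 H:3
Element totals:
  C: 7
  H: 11
  F: 1
Molecular formula: C7H11F.
Molar mass = 114.163 g/mol.
Mass from C: 7 × 12.011 = 84.077 g/mol.
%C = 84.077 / 114.163 × 100 = 73.65%.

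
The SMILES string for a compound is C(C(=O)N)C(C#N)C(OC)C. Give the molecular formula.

C7H12N2O2

Atom tally by fragment:
  H2NOCCH2 → C:2 H:4 O:1 N:1
  CH(CN) → C:2 H:1 N:1
  CH(OCH3) → C:2 H:4 O:1
  CH3 → C:1 H:3
Element totals:
  C: 7
  H: 12
  N: 2
  O: 2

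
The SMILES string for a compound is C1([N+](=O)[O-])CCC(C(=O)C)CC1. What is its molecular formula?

C8H13NO3

Atom tally by fragment:
  cyclohexane ring core → C:6 H:12
  (− 2 ring H displaced by substituents)
  + NO2 → N:1 O:2
  + COCH3 → C:2 H:3 O:1
Element totals:
  C: 8
  H: 13
  N: 1
  O: 3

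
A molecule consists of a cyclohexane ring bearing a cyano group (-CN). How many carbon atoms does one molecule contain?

Atom tally by fragment:
  cyclohexane ring core → C:6 H:12
  (− 1 ring H displaced by substituents)
  + CN → C:1 N:1
Element totals:
  C: 7
  H: 11
  N: 1

7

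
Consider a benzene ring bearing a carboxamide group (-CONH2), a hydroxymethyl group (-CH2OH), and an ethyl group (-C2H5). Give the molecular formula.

C10H13NO2

Atom tally by fragment:
  benzene ring core → C:6 H:6
  (− 3 ring H displaced by substituents)
  + CONH2 → C:1 H:2 O:1 N:1
  + CH2OH → C:1 H:3 O:1
  + C2H5 → C:2 H:5
Element totals:
  C: 10
  H: 13
  N: 1
  O: 2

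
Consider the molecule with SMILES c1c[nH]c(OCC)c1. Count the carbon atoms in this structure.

Atom tally by fragment:
  pyrrole ring core → C:4 H:5 N:1
  (− 1 ring H displaced by substituents)
  + OC2H5 → C:2 H:5 O:1
Element totals:
  C: 6
  H: 9
  N: 1
  O: 1

6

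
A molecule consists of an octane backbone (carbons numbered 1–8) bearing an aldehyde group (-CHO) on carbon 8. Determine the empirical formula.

C9H18O

Atom tally by fragment:
  CH3 → C:1 H:3
  CH2 → C:1 H:2
  CH2 → C:1 H:2
  CH2 → C:1 H:2
  CH2 → C:1 H:2
  CH2 → C:1 H:2
  CH2 → C:1 H:2
  CH2CHO → C:2 H:3 O:1
Element totals:
  C: 9
  H: 18
  O: 1
Molecular formula: C9H18O.
gcd of subscripts (9, 18, 1) = 1, so the empirical formula equals the molecular formula.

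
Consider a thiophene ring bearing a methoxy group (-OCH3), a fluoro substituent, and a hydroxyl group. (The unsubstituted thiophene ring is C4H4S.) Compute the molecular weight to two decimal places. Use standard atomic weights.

148.15 g/mol

Atom tally by fragment:
  thiophene ring core → C:4 H:4 S:1
  (− 3 ring H displaced by substituents)
  + OCH3 → C:1 H:3 O:1
  + F → F:1
  + OH → O:1 H:1
Element totals:
  C: 5
  H: 5
  F: 1
  O: 2
  S: 1
Molecular formula: C5H5FO2S.
  M = 5(12.011) + 5(1.008) + 18.998 + 2(15.999) + 32.06
    = 60.055 + 5.040 + 18.998 + 31.998 + 32.060 = 148.151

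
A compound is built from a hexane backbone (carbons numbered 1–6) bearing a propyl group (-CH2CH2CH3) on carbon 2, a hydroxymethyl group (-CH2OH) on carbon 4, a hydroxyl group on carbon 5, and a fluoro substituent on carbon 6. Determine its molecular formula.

C10H21FO2

Atom tally by fragment:
  CH3 → C:1 H:3
  CH(CH2CH2CH3) → C:4 H:8
  CH2 → C:1 H:2
  CH(CH2OH) → C:2 H:4 O:1
  CH(OH) → C:1 H:2 O:1
  CH2F → C:1 H:2 F:1
Element totals:
  C: 10
  H: 21
  F: 1
  O: 2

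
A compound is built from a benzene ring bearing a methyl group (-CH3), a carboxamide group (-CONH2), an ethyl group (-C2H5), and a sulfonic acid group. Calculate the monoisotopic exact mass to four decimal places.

Atom tally by fragment:
  benzene ring core → C:6 H:6
  (− 4 ring H displaced by substituents)
  + CH3 → C:1 H:3
  + CONH2 → C:1 H:2 O:1 N:1
  + C2H5 → C:2 H:5
  + SO3H → S:1 O:3 H:1
Element totals:
  C: 10
  H: 13
  N: 1
  O: 4
  S: 1
Molecular formula: C10H13NO4S.
  M = 10(12.0) + 13(1.007825) + 14.003074 + 4(15.994915) + 31.972071
    = 120.000000 + 13.101725 + 14.003074 + 63.979660 + 31.972071 = 243.056530

243.0565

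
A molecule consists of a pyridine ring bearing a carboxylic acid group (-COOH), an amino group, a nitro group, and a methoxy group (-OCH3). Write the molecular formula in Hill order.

C7H7N3O5

Atom tally by fragment:
  pyridine ring core → C:5 H:5 N:1
  (− 4 ring H displaced by substituents)
  + COOH → C:1 H:1 O:2
  + NH2 → N:1 H:2
  + NO2 → N:1 O:2
  + OCH3 → C:1 H:3 O:1
Element totals:
  C: 7
  H: 7
  N: 3
  O: 5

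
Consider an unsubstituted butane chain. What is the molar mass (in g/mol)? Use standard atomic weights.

58.12 g/mol

Atom tally by fragment:
  CH3 → C:1 H:3
  CH2 → C:1 H:2
  CH2 → C:1 H:2
  CH3 → C:1 H:3
Element totals:
  C: 4
  H: 10
Molecular formula: C4H10.
  M = 4(12.011) + 10(1.008)
    = 48.044 + 10.080 = 58.124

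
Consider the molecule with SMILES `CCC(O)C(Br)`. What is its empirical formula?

C4H9BrO

Atom tally by fragment:
  CH3 → C:1 H:3
  CH2 → C:1 H:2
  CH(OH) → C:1 H:2 O:1
  CH2Br → C:1 H:2 Br:1
Element totals:
  C: 4
  H: 9
  Br: 1
  O: 1
Molecular formula: C4H9BrO.
gcd of subscripts (1, 4, 9, 1) = 1, so the empirical formula equals the molecular formula.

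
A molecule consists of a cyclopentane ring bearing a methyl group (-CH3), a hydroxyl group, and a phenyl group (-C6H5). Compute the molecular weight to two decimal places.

Atom tally by fragment:
  cyclopentane ring core → C:5 H:10
  (− 3 ring H displaced by substituents)
  + CH3 → C:1 H:3
  + OH → O:1 H:1
  + C6H5 → C:6 H:5
Element totals:
  C: 12
  H: 16
  O: 1
Molecular formula: C12H16O.
  M = 12(12.011) + 16(1.008) + 15.999
    = 144.132 + 16.128 + 15.999 = 176.259

176.26 g/mol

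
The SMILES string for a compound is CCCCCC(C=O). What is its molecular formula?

C7H14O

Atom tally by fragment:
  CH3 → C:1 H:3
  CH2 → C:1 H:2
  CH2 → C:1 H:2
  CH2 → C:1 H:2
  CH2 → C:1 H:2
  CH2CHO → C:2 H:3 O:1
Element totals:
  C: 7
  H: 14
  O: 1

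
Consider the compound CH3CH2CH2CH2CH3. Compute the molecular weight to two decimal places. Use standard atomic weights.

72.15 g/mol

Atom tally by fragment:
  CH3 → C:1 H:3
  CH2 → C:1 H:2
  CH2 → C:1 H:2
  CH2 → C:1 H:2
  CH3 → C:1 H:3
Element totals:
  C: 5
  H: 12
Molecular formula: C5H12.
  M = 5(12.011) + 12(1.008)
    = 60.055 + 12.096 = 72.151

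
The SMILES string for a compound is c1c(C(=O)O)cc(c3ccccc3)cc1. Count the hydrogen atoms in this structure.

10

Atom tally by fragment:
  benzene ring core → C:6 H:6
  (− 2 ring H displaced by substituents)
  + COOH → C:1 H:1 O:2
  + C6H5 → C:6 H:5
Element totals:
  C: 13
  H: 10
  O: 2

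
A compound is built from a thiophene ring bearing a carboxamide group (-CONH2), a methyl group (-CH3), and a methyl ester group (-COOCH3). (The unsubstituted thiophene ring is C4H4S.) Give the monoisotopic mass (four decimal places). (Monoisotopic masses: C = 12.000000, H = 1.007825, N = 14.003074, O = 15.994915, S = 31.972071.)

Atom tally by fragment:
  thiophene ring core → C:4 H:4 S:1
  (− 3 ring H displaced by substituents)
  + CONH2 → C:1 H:2 O:1 N:1
  + CH3 → C:1 H:3
  + COOCH3 → C:2 H:3 O:2
Element totals:
  C: 8
  H: 9
  N: 1
  O: 3
  S: 1
Molecular formula: C8H9NO3S.
  M = 8(12.0) + 9(1.007825) + 14.003074 + 3(15.994915) + 31.972071
    = 96.000000 + 9.070425 + 14.003074 + 47.984745 + 31.972071 = 199.030315

199.0303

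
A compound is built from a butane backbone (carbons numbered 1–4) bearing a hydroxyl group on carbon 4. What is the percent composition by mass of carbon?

64.82%

Atom tally by fragment:
  CH3 → C:1 H:3
  CH2 → C:1 H:2
  CH2 → C:1 H:2
  CH2OH → C:1 H:3 O:1
Element totals:
  C: 4
  H: 10
  O: 1
Molecular formula: C4H10O.
Molar mass = 74.123 g/mol.
Mass from C: 4 × 12.011 = 48.044 g/mol.
%C = 48.044 / 74.123 × 100 = 64.82%.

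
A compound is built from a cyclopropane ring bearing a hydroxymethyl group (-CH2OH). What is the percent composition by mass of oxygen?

Atom tally by fragment:
  cyclopropane ring core → C:3 H:6
  (− 1 ring H displaced by substituents)
  + CH2OH → C:1 H:3 O:1
Element totals:
  C: 4
  H: 8
  O: 1
Molecular formula: C4H8O.
Molar mass = 72.107 g/mol.
Mass from O: 1 × 15.999 = 15.999 g/mol.
%O = 15.999 / 72.107 × 100 = 22.19%.

22.19%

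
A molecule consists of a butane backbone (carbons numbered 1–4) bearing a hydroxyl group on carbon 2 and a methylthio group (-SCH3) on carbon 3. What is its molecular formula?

Atom tally by fragment:
  CH3 → C:1 H:3
  CH(OH) → C:1 H:2 O:1
  CH(SCH3) → C:2 H:4 S:1
  CH3 → C:1 H:3
Element totals:
  C: 5
  H: 12
  O: 1
  S: 1

C5H12OS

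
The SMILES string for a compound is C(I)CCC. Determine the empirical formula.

Atom tally by fragment:
  ICH2 → C:1 H:2 I:1
  CH2 → C:1 H:2
  CH2 → C:1 H:2
  CH3 → C:1 H:3
Element totals:
  C: 4
  H: 9
  I: 1
Molecular formula: C4H9I.
gcd of subscripts (4, 9, 1) = 1, so the empirical formula equals the molecular formula.

C4H9I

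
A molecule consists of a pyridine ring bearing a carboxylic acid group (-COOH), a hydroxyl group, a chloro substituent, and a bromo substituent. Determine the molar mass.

252.45 g/mol

Atom tally by fragment:
  pyridine ring core → C:5 H:5 N:1
  (− 4 ring H displaced by substituents)
  + COOH → C:1 H:1 O:2
  + OH → O:1 H:1
  + Cl → Cl:1
  + Br → Br:1
Element totals:
  C: 6
  H: 3
  Br: 1
  Cl: 1
  N: 1
  O: 3
Molecular formula: C6H3BrClNO3.
  M = 6(12.011) + 3(1.008) + 79.904 + 35.45 + 14.007 + 3(15.999)
    = 72.066 + 3.024 + 79.904 + 35.450 + 14.007 + 47.997 = 252.448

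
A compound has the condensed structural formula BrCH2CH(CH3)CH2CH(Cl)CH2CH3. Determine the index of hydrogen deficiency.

Atom tally by fragment:
  BrCH2 → C:1 H:2 Br:1
  CH(CH3) → C:2 H:4
  CH2 → C:1 H:2
  CH(Cl) → C:1 H:1 Cl:1
  CH2 → C:1 H:2
  CH3 → C:1 H:3
Element totals:
  C: 7
  H: 14
  Br: 1
  Cl: 1
Molecular formula: C7H14BrCl.
DoU = (2C + 2 + N − H − X) / 2 = (2·7 + 2 + 0 − 14 − 2) / 2 = 0.

0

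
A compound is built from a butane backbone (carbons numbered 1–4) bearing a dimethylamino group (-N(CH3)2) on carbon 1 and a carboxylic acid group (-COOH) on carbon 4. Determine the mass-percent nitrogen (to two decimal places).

Atom tally by fragment:
  (CH3)2NCH2 → C:3 H:8 N:1
  CH2 → C:1 H:2
  CH2 → C:1 H:2
  CH2COOH → C:2 H:3 O:2
Element totals:
  C: 7
  H: 15
  N: 1
  O: 2
Molecular formula: C7H15NO2.
Molar mass = 145.202 g/mol.
Mass from N: 1 × 14.007 = 14.007 g/mol.
%N = 14.007 / 145.202 × 100 = 9.65%.

9.65%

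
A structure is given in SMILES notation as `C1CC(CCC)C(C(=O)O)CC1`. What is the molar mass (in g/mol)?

170.25 g/mol

Atom tally by fragment:
  cyclohexane ring core → C:6 H:12
  (− 2 ring H displaced by substituents)
  + CH2CH2CH3 → C:3 H:7
  + COOH → C:1 H:1 O:2
Element totals:
  C: 10
  H: 18
  O: 2
Molecular formula: C10H18O2.
  M = 10(12.011) + 18(1.008) + 2(15.999)
    = 120.110 + 18.144 + 31.998 = 170.252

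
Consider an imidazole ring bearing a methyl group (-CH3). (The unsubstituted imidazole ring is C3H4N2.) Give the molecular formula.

Atom tally by fragment:
  imidazole ring core → C:3 H:4 N:2
  (− 1 ring H displaced by substituents)
  + CH3 → C:1 H:3
Element totals:
  C: 4
  H: 6
  N: 2

C4H6N2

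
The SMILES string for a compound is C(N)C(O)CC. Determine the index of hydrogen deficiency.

0

Atom tally by fragment:
  H2NCH2 → C:1 H:4 N:1
  CH(OH) → C:1 H:2 O:1
  CH2 → C:1 H:2
  CH3 → C:1 H:3
Element totals:
  C: 4
  H: 11
  N: 1
  O: 1
Molecular formula: C4H11NO.
DoU = (2C + 2 + N − H − X) / 2 = (2·4 + 2 + 1 − 11 − 0) / 2 = 0.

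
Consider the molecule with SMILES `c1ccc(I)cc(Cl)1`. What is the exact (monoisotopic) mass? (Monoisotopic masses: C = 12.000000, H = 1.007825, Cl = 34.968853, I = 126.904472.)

237.9046

Atom tally by fragment:
  benzene ring core → C:6 H:6
  (− 2 ring H displaced by substituents)
  + I → I:1
  + Cl → Cl:1
Element totals:
  C: 6
  H: 4
  Cl: 1
  I: 1
Molecular formula: C6H4ClI.
  M = 6(12.0) + 4(1.007825) + 34.968853 + 126.904472
    = 72.000000 + 4.031300 + 34.968853 + 126.904472 = 237.904625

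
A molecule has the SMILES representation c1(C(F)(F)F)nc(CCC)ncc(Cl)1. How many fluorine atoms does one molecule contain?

3

Atom tally by fragment:
  pyrimidine ring core → C:4 H:4 N:2
  (− 3 ring H displaced by substituents)
  + CF3 → C:1 F:3
  + CH2CH2CH3 → C:3 H:7
  + Cl → Cl:1
Element totals:
  C: 8
  H: 8
  Cl: 1
  F: 3
  N: 2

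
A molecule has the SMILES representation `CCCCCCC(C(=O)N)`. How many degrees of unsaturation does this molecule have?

1

Atom tally by fragment:
  CH3 → C:1 H:3
  CH2 → C:1 H:2
  CH2 → C:1 H:2
  CH2 → C:1 H:2
  CH2 → C:1 H:2
  CH2 → C:1 H:2
  CH2CONH2 → C:2 H:4 O:1 N:1
Element totals:
  C: 8
  H: 17
  N: 1
  O: 1
Molecular formula: C8H17NO.
DoU = (2C + 2 + N − H − X) / 2 = (2·8 + 2 + 1 − 17 − 0) / 2 = 1.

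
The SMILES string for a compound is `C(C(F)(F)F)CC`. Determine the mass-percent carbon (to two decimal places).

42.86%

Atom tally by fragment:
  F3CCH2 → C:2 H:2 F:3
  CH2 → C:1 H:2
  CH3 → C:1 H:3
Element totals:
  C: 4
  H: 7
  F: 3
Molecular formula: C4H7F3.
Molar mass = 112.094 g/mol.
Mass from C: 4 × 12.011 = 48.044 g/mol.
%C = 48.044 / 112.094 × 100 = 42.86%.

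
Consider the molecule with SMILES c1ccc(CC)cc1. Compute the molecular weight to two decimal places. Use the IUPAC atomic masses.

Atom tally by fragment:
  benzene ring core → C:6 H:6
  (− 1 ring H displaced by substituents)
  + C2H5 → C:2 H:5
Element totals:
  C: 8
  H: 10
Molecular formula: C8H10.
  M = 8(12.011) + 10(1.008)
    = 96.088 + 10.080 = 106.168

106.17 g/mol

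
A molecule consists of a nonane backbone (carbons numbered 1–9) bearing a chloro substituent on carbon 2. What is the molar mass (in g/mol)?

Atom tally by fragment:
  CH3 → C:1 H:3
  CH(Cl) → C:1 H:1 Cl:1
  CH2 → C:1 H:2
  CH2 → C:1 H:2
  CH2 → C:1 H:2
  CH2 → C:1 H:2
  CH2 → C:1 H:2
  CH2 → C:1 H:2
  CH3 → C:1 H:3
Element totals:
  C: 9
  H: 19
  Cl: 1
Molecular formula: C9H19Cl.
  M = 9(12.011) + 19(1.008) + 35.45
    = 108.099 + 19.152 + 35.450 = 162.701

162.70 g/mol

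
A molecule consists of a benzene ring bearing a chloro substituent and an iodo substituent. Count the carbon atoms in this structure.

6

Atom tally by fragment:
  benzene ring core → C:6 H:6
  (− 2 ring H displaced by substituents)
  + Cl → Cl:1
  + I → I:1
Element totals:
  C: 6
  H: 4
  Cl: 1
  I: 1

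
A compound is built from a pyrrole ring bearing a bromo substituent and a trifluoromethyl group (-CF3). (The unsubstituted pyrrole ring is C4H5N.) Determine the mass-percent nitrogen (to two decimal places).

Atom tally by fragment:
  pyrrole ring core → C:4 H:5 N:1
  (− 2 ring H displaced by substituents)
  + Br → Br:1
  + CF3 → C:1 F:3
Element totals:
  C: 5
  H: 3
  Br: 1
  F: 3
  N: 1
Molecular formula: C5H3BrF3N.
Molar mass = 213.984 g/mol.
Mass from N: 1 × 14.007 = 14.007 g/mol.
%N = 14.007 / 213.984 × 100 = 6.55%.

6.55%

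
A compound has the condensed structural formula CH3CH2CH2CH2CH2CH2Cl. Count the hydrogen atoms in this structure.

Element totals:
  C: 6
  H: 13
  Cl: 1

13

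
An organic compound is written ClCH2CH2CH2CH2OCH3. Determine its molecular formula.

Atom tally by fragment:
  ClCH2 → C:1 H:2 Cl:1
  CH2 → C:1 H:2
  CH2 → C:1 H:2
  CH2OCH3 → C:2 H:5 O:1
Element totals:
  C: 5
  H: 11
  Cl: 1
  O: 1

C5H11ClO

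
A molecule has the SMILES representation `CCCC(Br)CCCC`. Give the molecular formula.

C8H17Br

Atom tally by fragment:
  CH3 → C:1 H:3
  CH2 → C:1 H:2
  CH2 → C:1 H:2
  CH(Br) → C:1 H:1 Br:1
  CH2 → C:1 H:2
  CH2 → C:1 H:2
  CH2 → C:1 H:2
  CH3 → C:1 H:3
Element totals:
  C: 8
  H: 17
  Br: 1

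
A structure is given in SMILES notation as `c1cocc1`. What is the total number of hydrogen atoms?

4

Atom tally by fragment:
  furan ring core → C:4 H:4 O:1
Element totals:
  C: 4
  H: 4
  O: 1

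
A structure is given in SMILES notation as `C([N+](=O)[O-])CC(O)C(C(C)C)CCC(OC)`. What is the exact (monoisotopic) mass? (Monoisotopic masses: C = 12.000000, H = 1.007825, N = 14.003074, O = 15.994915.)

Atom tally by fragment:
  O2NCH2 → C:1 H:2 N:1 O:2
  CH2 → C:1 H:2
  CH(OH) → C:1 H:2 O:1
  CH(CH(CH3)2) → C:4 H:8
  CH2 → C:1 H:2
  CH2 → C:1 H:2
  CH2OCH3 → C:2 H:5 O:1
Element totals:
  C: 11
  H: 23
  N: 1
  O: 4
Molecular formula: C11H23NO4.
  M = 11(12.0) + 23(1.007825) + 14.003074 + 4(15.994915)
    = 132.000000 + 23.179975 + 14.003074 + 63.979660 = 233.162709

233.1627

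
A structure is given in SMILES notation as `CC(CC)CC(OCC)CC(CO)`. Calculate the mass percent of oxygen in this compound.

Atom tally by fragment:
  CH3 → C:1 H:3
  CH(C2H5) → C:3 H:6
  CH2 → C:1 H:2
  CH(OC2H5) → C:3 H:6 O:1
  CH2 → C:1 H:2
  CH2CH2OH → C:2 H:5 O:1
Element totals:
  C: 11
  H: 24
  O: 2
Molecular formula: C11H24O2.
Molar mass = 188.311 g/mol.
Mass from O: 2 × 15.999 = 31.998 g/mol.
%O = 31.998 / 188.311 × 100 = 16.99%.

16.99%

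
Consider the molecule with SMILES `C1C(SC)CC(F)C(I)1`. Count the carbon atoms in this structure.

Atom tally by fragment:
  cyclopentane ring core → C:5 H:10
  (− 3 ring H displaced by substituents)
  + SCH3 → C:1 H:3 S:1
  + F → F:1
  + I → I:1
Element totals:
  C: 6
  H: 10
  F: 1
  I: 1
  S: 1

6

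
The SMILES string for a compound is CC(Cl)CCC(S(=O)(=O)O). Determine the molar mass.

186.65 g/mol

Atom tally by fragment:
  CH3 → C:1 H:3
  CH(Cl) → C:1 H:1 Cl:1
  CH2 → C:1 H:2
  CH2 → C:1 H:2
  CH2SO3H → C:1 H:3 S:1 O:3
Element totals:
  C: 5
  H: 11
  Cl: 1
  O: 3
  S: 1
Molecular formula: C5H11ClO3S.
  M = 5(12.011) + 11(1.008) + 35.45 + 3(15.999) + 32.06
    = 60.055 + 11.088 + 35.450 + 47.997 + 32.060 = 186.650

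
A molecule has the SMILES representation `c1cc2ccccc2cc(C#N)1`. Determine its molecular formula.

C11H7N

Atom tally by fragment:
  naphthalene ring system core → C:10 H:8
  (− 1 ring H displaced by substituents)
  + CN → C:1 N:1
Element totals:
  C: 11
  H: 7
  N: 1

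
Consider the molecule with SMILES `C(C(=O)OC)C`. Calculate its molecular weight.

Atom tally by fragment:
  CH3OOCCH2 → C:3 H:5 O:2
  CH3 → C:1 H:3
Element totals:
  C: 4
  H: 8
  O: 2
Molecular formula: C4H8O2.
  M = 4(12.011) + 8(1.008) + 2(15.999)
    = 48.044 + 8.064 + 31.998 = 88.106

88.11 g/mol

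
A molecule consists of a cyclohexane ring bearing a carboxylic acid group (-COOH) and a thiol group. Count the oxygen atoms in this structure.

Atom tally by fragment:
  cyclohexane ring core → C:6 H:12
  (− 2 ring H displaced by substituents)
  + COOH → C:1 H:1 O:2
  + SH → S:1 H:1
Element totals:
  C: 7
  H: 12
  O: 2
  S: 1

2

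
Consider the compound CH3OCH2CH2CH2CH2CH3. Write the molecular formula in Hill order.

C6H14O

Element totals:
  C: 6
  H: 14
  O: 1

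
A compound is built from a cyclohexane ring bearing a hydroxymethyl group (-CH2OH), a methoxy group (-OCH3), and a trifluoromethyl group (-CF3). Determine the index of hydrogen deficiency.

1

Atom tally by fragment:
  cyclohexane ring core → C:6 H:12
  (− 3 ring H displaced by substituents)
  + CH2OH → C:1 H:3 O:1
  + OCH3 → C:1 H:3 O:1
  + CF3 → C:1 F:3
Element totals:
  C: 9
  H: 15
  F: 3
  O: 2
Molecular formula: C9H15F3O2.
DoU = (2C + 2 + N − H − X) / 2 = (2·9 + 2 + 0 − 15 − 3) / 2 = 1.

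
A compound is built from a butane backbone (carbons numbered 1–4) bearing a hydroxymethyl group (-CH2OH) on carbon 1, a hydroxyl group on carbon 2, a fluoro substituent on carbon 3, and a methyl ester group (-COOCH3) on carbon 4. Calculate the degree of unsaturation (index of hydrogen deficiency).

1

Atom tally by fragment:
  HOCH2CH2 → C:2 H:5 O:1
  CH(OH) → C:1 H:2 O:1
  CH(F) → C:1 H:1 F:1
  CH2COOCH3 → C:3 H:5 O:2
Element totals:
  C: 7
  H: 13
  F: 1
  O: 4
Molecular formula: C7H13FO4.
DoU = (2C + 2 + N − H − X) / 2 = (2·7 + 2 + 0 − 13 − 1) / 2 = 1.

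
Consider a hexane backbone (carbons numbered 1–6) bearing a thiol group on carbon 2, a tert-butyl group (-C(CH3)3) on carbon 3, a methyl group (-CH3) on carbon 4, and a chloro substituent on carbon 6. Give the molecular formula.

C11H23ClS

Atom tally by fragment:
  CH3 → C:1 H:3
  CH(SH) → C:1 H:2 S:1
  CH(C(CH3)3) → C:5 H:10
  CH(CH3) → C:2 H:4
  CH2 → C:1 H:2
  CH2Cl → C:1 H:2 Cl:1
Element totals:
  C: 11
  H: 23
  Cl: 1
  S: 1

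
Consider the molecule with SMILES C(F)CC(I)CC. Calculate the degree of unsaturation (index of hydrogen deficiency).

0

Atom tally by fragment:
  FCH2 → C:1 H:2 F:1
  CH2 → C:1 H:2
  CH(I) → C:1 H:1 I:1
  CH2 → C:1 H:2
  CH3 → C:1 H:3
Element totals:
  C: 5
  H: 10
  F: 1
  I: 1
Molecular formula: C5H10FI.
DoU = (2C + 2 + N − H − X) / 2 = (2·5 + 2 + 0 − 10 − 2) / 2 = 0.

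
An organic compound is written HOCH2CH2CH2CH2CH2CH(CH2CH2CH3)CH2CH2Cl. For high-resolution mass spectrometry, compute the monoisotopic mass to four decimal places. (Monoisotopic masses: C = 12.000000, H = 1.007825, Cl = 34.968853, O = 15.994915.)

Atom tally by fragment:
  HOCH2CH2 → C:2 H:5 O:1
  CH2 → C:1 H:2
  CH2 → C:1 H:2
  CH2 → C:1 H:2
  CH(CH2CH2CH3) → C:4 H:8
  CH2 → C:1 H:2
  CH2Cl → C:1 H:2 Cl:1
Element totals:
  C: 11
  H: 23
  Cl: 1
  O: 1
Molecular formula: C11H23ClO.
  M = 11(12.0) + 23(1.007825) + 34.968853 + 15.994915
    = 132.000000 + 23.179975 + 34.968853 + 15.994915 = 206.143743

206.1437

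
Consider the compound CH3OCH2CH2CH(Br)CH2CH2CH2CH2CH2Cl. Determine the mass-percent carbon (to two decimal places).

41.96%

Element totals:
  C: 9
  H: 18
  Br: 1
  Cl: 1
  O: 1
Molecular formula: C9H18BrClO.
Molar mass = 257.596 g/mol.
Mass from C: 9 × 12.011 = 108.099 g/mol.
%C = 108.099 / 257.596 × 100 = 41.96%.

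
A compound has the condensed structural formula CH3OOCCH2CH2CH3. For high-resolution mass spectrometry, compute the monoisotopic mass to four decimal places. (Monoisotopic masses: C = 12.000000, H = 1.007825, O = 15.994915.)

Atom tally by fragment:
  CH3OOCCH2 → C:3 H:5 O:2
  CH2 → C:1 H:2
  CH3 → C:1 H:3
Element totals:
  C: 5
  H: 10
  O: 2
Molecular formula: C5H10O2.
  M = 5(12.0) + 10(1.007825) + 2(15.994915)
    = 60.000000 + 10.078250 + 31.989830 = 102.068080

102.0681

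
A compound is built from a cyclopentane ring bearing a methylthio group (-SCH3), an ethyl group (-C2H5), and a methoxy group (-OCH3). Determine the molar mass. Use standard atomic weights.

174.30 g/mol

Atom tally by fragment:
  cyclopentane ring core → C:5 H:10
  (− 3 ring H displaced by substituents)
  + SCH3 → C:1 H:3 S:1
  + C2H5 → C:2 H:5
  + OCH3 → C:1 H:3 O:1
Element totals:
  C: 9
  H: 18
  O: 1
  S: 1
Molecular formula: C9H18OS.
  M = 9(12.011) + 18(1.008) + 15.999 + 32.06
    = 108.099 + 18.144 + 15.999 + 32.060 = 174.302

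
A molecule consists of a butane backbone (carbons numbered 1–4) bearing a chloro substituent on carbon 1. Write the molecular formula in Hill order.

Atom tally by fragment:
  ClCH2 → C:1 H:2 Cl:1
  CH2 → C:1 H:2
  CH2 → C:1 H:2
  CH3 → C:1 H:3
Element totals:
  C: 4
  H: 9
  Cl: 1

C4H9Cl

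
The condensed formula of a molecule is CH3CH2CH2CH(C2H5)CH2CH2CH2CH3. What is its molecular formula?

Atom tally by fragment:
  CH3 → C:1 H:3
  CH2 → C:1 H:2
  CH2 → C:1 H:2
  CH(C2H5) → C:3 H:6
  CH2 → C:1 H:2
  CH2 → C:1 H:2
  CH2 → C:1 H:2
  CH3 → C:1 H:3
Element totals:
  C: 10
  H: 22

C10H22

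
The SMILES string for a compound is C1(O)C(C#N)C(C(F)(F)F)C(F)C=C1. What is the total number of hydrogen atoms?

Atom tally by fragment:
  cyclohexene ring core → C:6 H:10
  (− 4 ring H displaced by substituents)
  + OH → O:1 H:1
  + CN → C:1 N:1
  + CF3 → C:1 F:3
  + F → F:1
Element totals:
  C: 8
  H: 7
  F: 4
  N: 1
  O: 1

7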